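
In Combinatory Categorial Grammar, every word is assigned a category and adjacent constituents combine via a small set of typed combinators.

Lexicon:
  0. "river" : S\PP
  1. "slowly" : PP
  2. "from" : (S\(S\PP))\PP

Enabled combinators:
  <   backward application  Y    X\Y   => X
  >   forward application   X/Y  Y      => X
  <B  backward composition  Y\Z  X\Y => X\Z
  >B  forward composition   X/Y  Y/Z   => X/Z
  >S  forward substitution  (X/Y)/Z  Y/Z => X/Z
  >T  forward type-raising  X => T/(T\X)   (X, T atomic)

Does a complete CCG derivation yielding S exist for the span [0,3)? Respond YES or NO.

YES

[0,3] S   <
  [0,1] "river" : S\PP
  [1,3] S\(S\PP)   <
    [1,2] "slowly" : PP
    [2,3] "from" : (S\(S\PP))\PP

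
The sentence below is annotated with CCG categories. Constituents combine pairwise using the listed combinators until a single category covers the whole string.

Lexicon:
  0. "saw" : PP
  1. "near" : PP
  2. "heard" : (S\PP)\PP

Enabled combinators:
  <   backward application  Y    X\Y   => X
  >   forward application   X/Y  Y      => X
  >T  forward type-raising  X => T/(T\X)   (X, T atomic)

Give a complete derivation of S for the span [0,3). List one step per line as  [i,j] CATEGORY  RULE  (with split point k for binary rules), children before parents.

[0,3] S   <
  [0,1] "saw" : PP
  [1,3] S\PP   <
    [1,2] "near" : PP
    [2,3] "heard" : (S\PP)\PP

[0,1] PP  lex  "saw"
[1,2] PP  lex  "near"
[2,3] (S\PP)\PP  lex  "heard"
[1,3] S\PP  <  k=2
[0,3] S  <  k=1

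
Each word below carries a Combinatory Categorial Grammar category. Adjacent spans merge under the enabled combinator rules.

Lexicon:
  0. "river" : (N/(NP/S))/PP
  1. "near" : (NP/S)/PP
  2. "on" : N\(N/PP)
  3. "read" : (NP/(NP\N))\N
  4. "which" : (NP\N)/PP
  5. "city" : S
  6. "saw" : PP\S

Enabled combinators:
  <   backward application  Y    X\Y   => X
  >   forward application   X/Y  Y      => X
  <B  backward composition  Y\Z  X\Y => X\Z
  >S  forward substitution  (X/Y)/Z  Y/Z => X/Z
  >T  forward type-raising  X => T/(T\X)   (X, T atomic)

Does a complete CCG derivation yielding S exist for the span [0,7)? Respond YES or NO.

NO

(N/(NP/S))/PP (NP/S)/PP N\(N/PP) (NP/(NP\N))\N (NP\N)/PP S PP\S
CKY chart[0,7] = {N/(N\NP), NP, NP/(NP\NP), PP/(PP\NP), S/(S\NP)}; S ∉ chart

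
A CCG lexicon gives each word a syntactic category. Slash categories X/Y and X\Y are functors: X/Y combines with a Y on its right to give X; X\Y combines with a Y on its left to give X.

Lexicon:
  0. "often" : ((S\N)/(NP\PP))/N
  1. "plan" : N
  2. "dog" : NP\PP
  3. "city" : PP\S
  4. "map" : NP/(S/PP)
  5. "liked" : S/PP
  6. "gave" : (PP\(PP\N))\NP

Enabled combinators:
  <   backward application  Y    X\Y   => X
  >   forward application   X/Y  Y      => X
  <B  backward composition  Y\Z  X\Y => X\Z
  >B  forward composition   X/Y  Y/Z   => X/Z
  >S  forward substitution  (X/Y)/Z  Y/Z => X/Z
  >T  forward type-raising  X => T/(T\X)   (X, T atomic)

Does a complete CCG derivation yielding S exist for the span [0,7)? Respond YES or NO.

NO

((S\N)/(NP\PP))/N N NP\PP PP\S NP/(S/PP) S/PP (PP\(PP\N))\NP
CKY chart[0,7] = {N/(N\PP), NP/(NP\PP), PP, PP/(PP\PP), S/(S\PP)}; S ∉ chart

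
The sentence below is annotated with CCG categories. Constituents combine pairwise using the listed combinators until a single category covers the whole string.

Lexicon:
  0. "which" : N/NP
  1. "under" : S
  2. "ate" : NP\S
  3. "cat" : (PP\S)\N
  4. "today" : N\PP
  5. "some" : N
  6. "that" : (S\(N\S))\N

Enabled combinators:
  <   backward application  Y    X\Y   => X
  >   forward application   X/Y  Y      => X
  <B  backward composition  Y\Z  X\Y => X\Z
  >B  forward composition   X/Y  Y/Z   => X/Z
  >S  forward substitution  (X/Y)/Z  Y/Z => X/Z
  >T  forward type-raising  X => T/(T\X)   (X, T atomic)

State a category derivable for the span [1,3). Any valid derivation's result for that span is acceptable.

[0,7] S   <
  [0,5] N\S   <B
    [0,4] PP\S   <
      [0,3] N   >
        [0,1] "which" : N/NP
        [1,3] NP   >
          [1,2] NP/(NP\S)   >T
            [1,2] "under" : S
          [2,3] "ate" : NP\S
      [3,4] "cat" : (PP\S)\N
    [4,5] "today" : N\PP
  [5,7] S\(N\S)   <
    [5,6] "some" : N
    [6,7] "that" : (S\(N\S))\N

NP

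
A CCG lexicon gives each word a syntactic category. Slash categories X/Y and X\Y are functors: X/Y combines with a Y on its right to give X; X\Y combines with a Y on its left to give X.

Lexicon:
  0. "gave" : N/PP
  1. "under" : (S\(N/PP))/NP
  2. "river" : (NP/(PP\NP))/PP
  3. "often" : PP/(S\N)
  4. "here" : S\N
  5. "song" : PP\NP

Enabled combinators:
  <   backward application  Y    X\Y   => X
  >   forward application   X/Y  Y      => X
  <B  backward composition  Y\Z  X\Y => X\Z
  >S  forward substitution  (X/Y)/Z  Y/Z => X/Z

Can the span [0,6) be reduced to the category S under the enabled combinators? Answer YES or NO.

YES

[0,6] S   <
  [0,1] "gave" : N/PP
  [1,6] S\(N/PP)   >
    [1,2] "under" : (S\(N/PP))/NP
    [2,6] NP   >
      [2,5] NP/(PP\NP)   >
        [2,3] "river" : (NP/(PP\NP))/PP
        [3,5] PP   >
          [3,4] "often" : PP/(S\N)
          [4,5] "here" : S\N
      [5,6] "song" : PP\NP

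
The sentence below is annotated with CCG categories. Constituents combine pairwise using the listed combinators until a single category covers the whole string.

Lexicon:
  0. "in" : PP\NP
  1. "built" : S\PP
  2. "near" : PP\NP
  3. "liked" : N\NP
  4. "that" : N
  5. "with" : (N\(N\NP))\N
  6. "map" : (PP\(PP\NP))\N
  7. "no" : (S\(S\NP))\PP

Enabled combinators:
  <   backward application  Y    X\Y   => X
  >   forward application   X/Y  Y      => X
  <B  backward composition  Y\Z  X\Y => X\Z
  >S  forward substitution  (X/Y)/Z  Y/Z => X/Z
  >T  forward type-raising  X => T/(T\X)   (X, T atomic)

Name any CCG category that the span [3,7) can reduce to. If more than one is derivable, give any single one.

[0,8] S   <
  [0,2] S\NP   <B
    [0,1] "in" : PP\NP
    [1,2] "built" : S\PP
  [2,8] S\(S\NP)   <
    [2,7] PP   <
      [2,3] "near" : PP\NP
      [3,7] PP\(PP\NP)   <
        [3,6] N   <
          [3,4] "liked" : N\NP
          [4,6] N\(N\NP)   <
            [4,5] "that" : N
            [5,6] "with" : (N\(N\NP))\N
        [6,7] "map" : (PP\(PP\NP))\N
    [7,8] "no" : (S\(S\NP))\PP

PP\(PP\NP)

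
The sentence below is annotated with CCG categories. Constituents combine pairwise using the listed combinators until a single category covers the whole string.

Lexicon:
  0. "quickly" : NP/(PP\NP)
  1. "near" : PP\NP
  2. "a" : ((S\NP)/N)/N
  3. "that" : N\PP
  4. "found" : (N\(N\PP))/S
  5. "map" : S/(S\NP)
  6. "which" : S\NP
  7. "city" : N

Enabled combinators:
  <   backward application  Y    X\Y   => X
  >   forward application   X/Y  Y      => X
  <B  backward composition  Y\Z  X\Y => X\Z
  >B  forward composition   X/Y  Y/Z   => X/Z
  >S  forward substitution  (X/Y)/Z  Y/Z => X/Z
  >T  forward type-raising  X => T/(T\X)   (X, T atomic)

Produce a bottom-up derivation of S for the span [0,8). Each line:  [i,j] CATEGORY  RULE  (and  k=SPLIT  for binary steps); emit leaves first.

[0,8] S   <
  [0,2] NP   >
    [0,1] "quickly" : NP/(PP\NP)
    [1,2] "near" : PP\NP
  [2,8] S\NP   >
    [2,7] (S\NP)/N   >
      [2,3] "a" : ((S\NP)/N)/N
      [3,7] N   <
        [3,4] "that" : N\PP
        [4,7] N\(N\PP)   >
          [4,5] "found" : (N\(N\PP))/S
          [5,7] S   >
            [5,6] "map" : S/(S\NP)
            [6,7] "which" : S\NP
    [7,8] "city" : N

[0,1] NP/(PP\NP)  lex  "quickly"
[1,2] PP\NP  lex  "near"
[0,2] NP  >  k=1
[2,3] ((S\NP)/N)/N  lex  "a"
[3,4] N\PP  lex  "that"
[4,5] (N\(N\PP))/S  lex  "found"
[5,6] S/(S\NP)  lex  "map"
[6,7] S\NP  lex  "which"
[5,7] S  >  k=6
[4,7] N\(N\PP)  >  k=5
[3,7] N  <  k=4
[2,7] (S\NP)/N  >  k=3
[7,8] N  lex  "city"
[2,8] S\NP  >  k=7
[0,8] S  <  k=2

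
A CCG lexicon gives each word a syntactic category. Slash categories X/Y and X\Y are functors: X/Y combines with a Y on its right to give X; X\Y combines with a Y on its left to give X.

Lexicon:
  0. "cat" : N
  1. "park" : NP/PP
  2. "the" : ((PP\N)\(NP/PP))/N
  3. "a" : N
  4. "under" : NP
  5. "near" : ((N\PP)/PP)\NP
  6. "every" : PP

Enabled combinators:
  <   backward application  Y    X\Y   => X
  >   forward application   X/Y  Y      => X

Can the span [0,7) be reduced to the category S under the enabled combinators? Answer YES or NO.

NO

N NP/PP ((PP\N)\(NP/PP))/N N NP ((N\PP)/PP)\NP PP
CKY chart[0,7] = {N}; S ∉ chart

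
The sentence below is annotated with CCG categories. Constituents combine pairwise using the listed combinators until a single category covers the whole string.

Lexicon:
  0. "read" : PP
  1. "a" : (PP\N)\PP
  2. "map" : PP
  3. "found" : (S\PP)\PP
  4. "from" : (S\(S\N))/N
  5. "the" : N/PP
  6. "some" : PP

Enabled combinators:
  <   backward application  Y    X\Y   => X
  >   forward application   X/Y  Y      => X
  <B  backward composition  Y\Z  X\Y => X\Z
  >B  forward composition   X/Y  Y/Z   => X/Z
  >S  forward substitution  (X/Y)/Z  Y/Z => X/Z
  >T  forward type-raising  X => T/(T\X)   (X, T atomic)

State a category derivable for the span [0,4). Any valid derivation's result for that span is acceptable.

[0,7] S   <
  [0,4] S\N   <B
    [0,2] PP\N   <
      [0,1] "read" : PP
      [1,2] "a" : (PP\N)\PP
    [2,4] S\PP   <
      [2,3] "map" : PP
      [3,4] "found" : (S\PP)\PP
  [4,7] S\(S\N)   >
    [4,5] "from" : (S\(S\N))/N
    [5,7] N   >
      [5,6] "the" : N/PP
      [6,7] "some" : PP

S\N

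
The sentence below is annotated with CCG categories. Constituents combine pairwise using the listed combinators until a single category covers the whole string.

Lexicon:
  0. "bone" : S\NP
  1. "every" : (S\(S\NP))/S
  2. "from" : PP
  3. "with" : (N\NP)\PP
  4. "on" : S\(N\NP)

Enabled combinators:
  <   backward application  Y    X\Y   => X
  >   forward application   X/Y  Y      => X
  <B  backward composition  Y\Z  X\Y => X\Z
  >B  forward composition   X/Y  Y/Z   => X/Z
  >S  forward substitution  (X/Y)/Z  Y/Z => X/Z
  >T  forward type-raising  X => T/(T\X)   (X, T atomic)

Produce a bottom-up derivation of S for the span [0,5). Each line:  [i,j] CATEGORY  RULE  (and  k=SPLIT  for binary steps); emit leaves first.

[0,1] S\NP  lex  "bone"
[1,2] (S\(S\NP))/S  lex  "every"
[2,3] PP  lex  "from"
[2,3] S/(S\PP)  >T
[3,4] (N\NP)\PP  lex  "with"
[4,5] S\(N\NP)  lex  "on"
[3,5] S\PP  <B  k=4
[2,5] S  >  k=3
[1,5] S\(S\NP)  >  k=2
[0,5] S  <  k=1

[0,5] S   <
  [0,1] "bone" : S\NP
  [1,5] S\(S\NP)   >
    [1,2] "every" : (S\(S\NP))/S
    [2,5] S   >
      [2,3] S/(S\PP)   >T
        [2,3] "from" : PP
      [3,5] S\PP   <B
        [3,4] "with" : (N\NP)\PP
        [4,5] "on" : S\(N\NP)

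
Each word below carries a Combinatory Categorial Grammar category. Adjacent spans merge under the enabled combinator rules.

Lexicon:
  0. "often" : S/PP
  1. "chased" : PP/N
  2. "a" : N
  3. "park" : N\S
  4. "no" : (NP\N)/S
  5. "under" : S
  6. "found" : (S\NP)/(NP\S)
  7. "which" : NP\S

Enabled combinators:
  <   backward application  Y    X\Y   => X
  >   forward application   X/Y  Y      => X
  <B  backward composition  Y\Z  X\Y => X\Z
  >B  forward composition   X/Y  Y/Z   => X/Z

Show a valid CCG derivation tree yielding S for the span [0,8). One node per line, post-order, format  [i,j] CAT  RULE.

[0,8] S   <
  [0,4] N   <
    [0,3] S   >
      [0,1] "often" : S/PP
      [1,3] PP   >
        [1,2] "chased" : PP/N
        [2,3] "a" : N
    [3,4] "park" : N\S
  [4,8] S\N   <B
    [4,6] NP\N   >
      [4,5] "no" : (NP\N)/S
      [5,6] "under" : S
    [6,8] S\NP   >
      [6,7] "found" : (S\NP)/(NP\S)
      [7,8] "which" : NP\S

[0,1] S/PP  lex  "often"
[1,2] PP/N  lex  "chased"
[2,3] N  lex  "a"
[1,3] PP  >  k=2
[0,3] S  >  k=1
[3,4] N\S  lex  "park"
[0,4] N  <  k=3
[4,5] (NP\N)/S  lex  "no"
[5,6] S  lex  "under"
[4,6] NP\N  >  k=5
[6,7] (S\NP)/(NP\S)  lex  "found"
[7,8] NP\S  lex  "which"
[6,8] S\NP  >  k=7
[4,8] S\N  <B  k=6
[0,8] S  <  k=4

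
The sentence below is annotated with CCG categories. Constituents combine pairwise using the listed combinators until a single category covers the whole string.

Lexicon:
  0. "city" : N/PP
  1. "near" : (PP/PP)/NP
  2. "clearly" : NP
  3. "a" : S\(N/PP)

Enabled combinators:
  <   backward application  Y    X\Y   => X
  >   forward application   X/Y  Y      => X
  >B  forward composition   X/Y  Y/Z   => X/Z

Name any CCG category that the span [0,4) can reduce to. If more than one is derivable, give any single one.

S

[0,4] S   <
  [0,3] N/PP   >B
    [0,1] "city" : N/PP
    [1,3] PP/PP   >
      [1,2] "near" : (PP/PP)/NP
      [2,3] "clearly" : NP
  [3,4] "a" : S\(N/PP)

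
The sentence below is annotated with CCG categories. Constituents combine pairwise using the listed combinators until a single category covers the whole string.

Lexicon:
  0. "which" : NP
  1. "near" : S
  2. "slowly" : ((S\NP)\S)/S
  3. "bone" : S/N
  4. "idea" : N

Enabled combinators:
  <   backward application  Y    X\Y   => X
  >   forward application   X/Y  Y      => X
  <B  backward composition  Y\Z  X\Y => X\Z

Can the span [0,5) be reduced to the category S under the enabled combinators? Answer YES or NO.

YES

[0,5] S   <
  [0,1] "which" : NP
  [1,5] S\NP   <
    [1,2] "near" : S
    [2,5] (S\NP)\S   >
      [2,3] "slowly" : ((S\NP)\S)/S
      [3,5] S   >
        [3,4] "bone" : S/N
        [4,5] "idea" : N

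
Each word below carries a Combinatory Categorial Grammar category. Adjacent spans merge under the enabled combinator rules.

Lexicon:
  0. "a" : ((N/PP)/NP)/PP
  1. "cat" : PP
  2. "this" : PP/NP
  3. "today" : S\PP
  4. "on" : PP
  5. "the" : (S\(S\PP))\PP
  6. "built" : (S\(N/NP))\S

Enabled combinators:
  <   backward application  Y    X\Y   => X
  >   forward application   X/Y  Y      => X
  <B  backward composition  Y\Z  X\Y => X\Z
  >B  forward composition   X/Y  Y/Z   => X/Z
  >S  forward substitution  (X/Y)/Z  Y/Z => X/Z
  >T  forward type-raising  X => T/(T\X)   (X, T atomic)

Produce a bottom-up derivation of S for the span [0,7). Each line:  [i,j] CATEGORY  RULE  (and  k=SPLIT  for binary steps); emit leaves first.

[0,7] S   <
  [0,3] N/NP   >S
    [0,2] (N/PP)/NP   >
      [0,1] "a" : ((N/PP)/NP)/PP
      [1,2] "cat" : PP
    [2,3] "this" : PP/NP
  [3,7] S\(N/NP)   <
    [3,6] S   <
      [3,4] "today" : S\PP
      [4,6] S\(S\PP)   <
        [4,5] "on" : PP
        [5,6] "the" : (S\(S\PP))\PP
    [6,7] "built" : (S\(N/NP))\S

[0,1] ((N/PP)/NP)/PP  lex  "a"
[1,2] PP  lex  "cat"
[0,2] (N/PP)/NP  >  k=1
[2,3] PP/NP  lex  "this"
[0,3] N/NP  >S  k=2
[3,4] S\PP  lex  "today"
[4,5] PP  lex  "on"
[5,6] (S\(S\PP))\PP  lex  "the"
[4,6] S\(S\PP)  <  k=5
[3,6] S  <  k=4
[6,7] (S\(N/NP))\S  lex  "built"
[3,7] S\(N/NP)  <  k=6
[0,7] S  <  k=3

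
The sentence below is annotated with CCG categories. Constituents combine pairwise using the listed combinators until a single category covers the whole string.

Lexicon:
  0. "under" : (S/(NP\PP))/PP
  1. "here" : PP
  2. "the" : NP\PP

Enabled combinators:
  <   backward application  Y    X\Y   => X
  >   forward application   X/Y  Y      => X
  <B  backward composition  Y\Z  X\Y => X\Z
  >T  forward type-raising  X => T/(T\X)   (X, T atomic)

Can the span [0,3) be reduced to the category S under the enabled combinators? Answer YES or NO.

[0,3] S   >
  [0,2] S/(NP\PP)   >
    [0,1] "under" : (S/(NP\PP))/PP
    [1,2] "here" : PP
  [2,3] "the" : NP\PP

YES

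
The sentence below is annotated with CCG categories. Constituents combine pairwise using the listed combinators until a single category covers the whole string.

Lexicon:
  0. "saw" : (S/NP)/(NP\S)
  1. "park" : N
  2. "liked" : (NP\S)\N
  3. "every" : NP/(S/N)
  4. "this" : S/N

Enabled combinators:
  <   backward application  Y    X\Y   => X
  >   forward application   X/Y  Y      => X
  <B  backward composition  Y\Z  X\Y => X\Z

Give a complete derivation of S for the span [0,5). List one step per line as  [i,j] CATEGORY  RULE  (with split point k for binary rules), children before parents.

[0,5] S   >
  [0,3] S/NP   >
    [0,1] "saw" : (S/NP)/(NP\S)
    [1,3] NP\S   <
      [1,2] "park" : N
      [2,3] "liked" : (NP\S)\N
  [3,5] NP   >
    [3,4] "every" : NP/(S/N)
    [4,5] "this" : S/N

[0,1] (S/NP)/(NP\S)  lex  "saw"
[1,2] N  lex  "park"
[2,3] (NP\S)\N  lex  "liked"
[1,3] NP\S  <  k=2
[0,3] S/NP  >  k=1
[3,4] NP/(S/N)  lex  "every"
[4,5] S/N  lex  "this"
[3,5] NP  >  k=4
[0,5] S  >  k=3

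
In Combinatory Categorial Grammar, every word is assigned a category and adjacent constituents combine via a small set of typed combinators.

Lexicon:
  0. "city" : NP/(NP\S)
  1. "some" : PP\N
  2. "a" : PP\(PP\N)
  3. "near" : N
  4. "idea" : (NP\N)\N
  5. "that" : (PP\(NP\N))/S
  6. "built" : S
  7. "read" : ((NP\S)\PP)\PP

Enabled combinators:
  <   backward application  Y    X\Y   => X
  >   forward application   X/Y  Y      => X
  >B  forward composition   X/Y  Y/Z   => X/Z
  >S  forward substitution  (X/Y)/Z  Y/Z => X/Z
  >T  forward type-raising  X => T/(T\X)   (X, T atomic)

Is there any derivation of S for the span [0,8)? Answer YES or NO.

NP/(NP\S) PP\N PP\(PP\N) N (NP\N)\N (PP\(NP\N))/S S ((NP\S)\PP)\PP
CKY chart[0,8] = {N/(N\NP), NP, NP/(NP\NP), PP/(PP\NP), S/(S\NP)}; S ∉ chart

NO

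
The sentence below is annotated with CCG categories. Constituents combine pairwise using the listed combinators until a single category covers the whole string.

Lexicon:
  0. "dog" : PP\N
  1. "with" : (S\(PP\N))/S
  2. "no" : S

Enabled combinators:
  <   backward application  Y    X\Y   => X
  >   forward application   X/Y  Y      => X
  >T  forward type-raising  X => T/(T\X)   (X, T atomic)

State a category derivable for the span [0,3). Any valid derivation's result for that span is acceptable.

[0,3] S   <
  [0,1] "dog" : PP\N
  [1,3] S\(PP\N)   >
    [1,2] "with" : (S\(PP\N))/S
    [2,3] "no" : S

S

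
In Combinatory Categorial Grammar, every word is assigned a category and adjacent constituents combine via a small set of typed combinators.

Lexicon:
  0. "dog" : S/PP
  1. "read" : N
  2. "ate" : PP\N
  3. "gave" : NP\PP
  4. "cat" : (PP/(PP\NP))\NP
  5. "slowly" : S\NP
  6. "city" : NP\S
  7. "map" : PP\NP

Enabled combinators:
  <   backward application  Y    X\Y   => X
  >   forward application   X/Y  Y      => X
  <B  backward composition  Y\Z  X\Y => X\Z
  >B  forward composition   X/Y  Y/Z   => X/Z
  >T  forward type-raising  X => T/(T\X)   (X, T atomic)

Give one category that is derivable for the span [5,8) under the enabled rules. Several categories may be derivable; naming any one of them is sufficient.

[0,8] S   >
  [0,1] "dog" : S/PP
  [1,8] PP   >
    [1,5] PP/(PP\NP)   <
      [1,4] NP   <
        [1,3] PP   >
          [1,2] PP/(PP\N)   >T
            [1,2] "read" : N
          [2,3] "ate" : PP\N
        [3,4] "gave" : NP\PP
      [4,5] "cat" : (PP/(PP\NP))\NP
    [5,8] PP\NP   <B
      [5,6] "slowly" : S\NP
      [6,8] PP\S   <B
        [6,7] "city" : NP\S
        [7,8] "map" : PP\NP

PP\NP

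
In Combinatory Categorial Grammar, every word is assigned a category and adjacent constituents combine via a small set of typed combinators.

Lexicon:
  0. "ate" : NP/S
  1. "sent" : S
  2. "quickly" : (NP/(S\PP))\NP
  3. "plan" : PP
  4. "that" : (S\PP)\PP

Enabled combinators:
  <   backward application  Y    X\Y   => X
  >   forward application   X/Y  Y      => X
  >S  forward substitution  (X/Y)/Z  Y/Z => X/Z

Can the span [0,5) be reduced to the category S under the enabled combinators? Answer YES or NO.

NP/S S (NP/(S\PP))\NP PP (S\PP)\PP
CKY chart[0,5] = {NP}; S ∉ chart

NO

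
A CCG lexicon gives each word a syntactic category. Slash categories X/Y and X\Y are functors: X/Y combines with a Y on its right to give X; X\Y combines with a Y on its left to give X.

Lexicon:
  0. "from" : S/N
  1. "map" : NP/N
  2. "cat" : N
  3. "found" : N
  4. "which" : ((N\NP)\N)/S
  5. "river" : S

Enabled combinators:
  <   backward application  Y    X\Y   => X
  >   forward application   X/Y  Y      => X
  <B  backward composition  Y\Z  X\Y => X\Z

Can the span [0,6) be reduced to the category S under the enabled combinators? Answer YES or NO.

[0,6] S   >
  [0,1] "from" : S/N
  [1,6] N   <
    [1,3] NP   >
      [1,2] "map" : NP/N
      [2,3] "cat" : N
    [3,6] N\NP   <
      [3,4] "found" : N
      [4,6] (N\NP)\N   >
        [4,5] "which" : ((N\NP)\N)/S
        [5,6] "river" : S

YES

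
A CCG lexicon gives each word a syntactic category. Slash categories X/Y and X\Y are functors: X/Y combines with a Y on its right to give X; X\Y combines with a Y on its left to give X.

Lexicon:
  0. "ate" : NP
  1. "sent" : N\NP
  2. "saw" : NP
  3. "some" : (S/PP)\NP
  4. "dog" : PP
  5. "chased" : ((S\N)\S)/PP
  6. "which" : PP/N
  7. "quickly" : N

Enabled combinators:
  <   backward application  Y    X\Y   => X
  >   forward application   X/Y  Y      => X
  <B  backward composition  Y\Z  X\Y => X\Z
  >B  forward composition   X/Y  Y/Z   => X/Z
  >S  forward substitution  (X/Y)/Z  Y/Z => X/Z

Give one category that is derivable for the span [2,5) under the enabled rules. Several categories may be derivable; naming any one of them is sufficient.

[0,8] S   <
  [0,2] N   <
    [0,1] "ate" : NP
    [1,2] "sent" : N\NP
  [2,8] S\N   <
    [2,5] S   >
      [2,4] S/PP   <
        [2,3] "saw" : NP
        [3,4] "some" : (S/PP)\NP
      [4,5] "dog" : PP
    [5,8] (S\N)\S   >
      [5,6] "chased" : ((S\N)\S)/PP
      [6,8] PP   >
        [6,7] "which" : PP/N
        [7,8] "quickly" : N

S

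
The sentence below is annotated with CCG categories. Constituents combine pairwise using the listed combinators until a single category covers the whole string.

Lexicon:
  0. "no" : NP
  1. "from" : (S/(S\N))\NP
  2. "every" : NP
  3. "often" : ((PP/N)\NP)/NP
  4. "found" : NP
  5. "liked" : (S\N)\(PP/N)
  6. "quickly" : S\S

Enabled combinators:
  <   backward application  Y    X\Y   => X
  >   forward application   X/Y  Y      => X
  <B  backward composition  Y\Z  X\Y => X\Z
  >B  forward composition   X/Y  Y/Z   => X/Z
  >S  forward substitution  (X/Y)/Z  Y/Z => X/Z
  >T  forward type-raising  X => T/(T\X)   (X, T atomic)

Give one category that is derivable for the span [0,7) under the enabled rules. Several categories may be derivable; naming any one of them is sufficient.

[0,7] S   >
  [0,2] S/(S\N)   <
    [0,1] "no" : NP
    [1,2] "from" : (S/(S\N))\NP
  [2,7] S\N   <B
    [2,6] S\N   <
      [2,5] PP/N   <
        [2,3] "every" : NP
        [3,5] (PP/N)\NP   >
          [3,4] "often" : ((PP/N)\NP)/NP
          [4,5] "found" : NP
      [5,6] "liked" : (S\N)\(PP/N)
    [6,7] "quickly" : S\S

S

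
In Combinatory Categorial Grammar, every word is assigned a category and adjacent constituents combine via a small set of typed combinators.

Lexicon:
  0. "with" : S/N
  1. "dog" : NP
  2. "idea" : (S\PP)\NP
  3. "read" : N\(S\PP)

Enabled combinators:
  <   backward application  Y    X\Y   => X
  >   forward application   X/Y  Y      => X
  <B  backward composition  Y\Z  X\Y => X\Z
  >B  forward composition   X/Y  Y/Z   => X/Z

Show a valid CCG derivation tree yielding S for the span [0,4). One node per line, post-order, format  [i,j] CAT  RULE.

[0,4] S   >
  [0,1] "with" : S/N
  [1,4] N   <
    [1,2] "dog" : NP
    [2,4] N\NP   <B
      [2,3] "idea" : (S\PP)\NP
      [3,4] "read" : N\(S\PP)

[0,1] S/N  lex  "with"
[1,2] NP  lex  "dog"
[2,3] (S\PP)\NP  lex  "idea"
[3,4] N\(S\PP)  lex  "read"
[2,4] N\NP  <B  k=3
[1,4] N  <  k=2
[0,4] S  >  k=1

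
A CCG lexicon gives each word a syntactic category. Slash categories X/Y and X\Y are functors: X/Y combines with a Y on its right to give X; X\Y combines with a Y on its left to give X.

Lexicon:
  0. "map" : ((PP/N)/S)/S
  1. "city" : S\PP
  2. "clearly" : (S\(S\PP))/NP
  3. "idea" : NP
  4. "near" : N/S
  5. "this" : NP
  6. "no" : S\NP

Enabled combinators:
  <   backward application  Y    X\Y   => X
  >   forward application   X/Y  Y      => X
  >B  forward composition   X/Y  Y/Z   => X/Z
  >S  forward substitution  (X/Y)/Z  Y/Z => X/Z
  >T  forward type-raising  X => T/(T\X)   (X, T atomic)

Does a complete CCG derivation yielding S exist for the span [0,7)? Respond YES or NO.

((PP/N)/S)/S S\PP (S\(S\PP))/NP NP N/S NP S\NP
CKY chart[0,7] = {(PP/N)/(S\N), N/(N\PP), NP/(NP\PP), PP, PP/(PP\PP), PP/(S\S), S/(S\PP)}; S ∉ chart

NO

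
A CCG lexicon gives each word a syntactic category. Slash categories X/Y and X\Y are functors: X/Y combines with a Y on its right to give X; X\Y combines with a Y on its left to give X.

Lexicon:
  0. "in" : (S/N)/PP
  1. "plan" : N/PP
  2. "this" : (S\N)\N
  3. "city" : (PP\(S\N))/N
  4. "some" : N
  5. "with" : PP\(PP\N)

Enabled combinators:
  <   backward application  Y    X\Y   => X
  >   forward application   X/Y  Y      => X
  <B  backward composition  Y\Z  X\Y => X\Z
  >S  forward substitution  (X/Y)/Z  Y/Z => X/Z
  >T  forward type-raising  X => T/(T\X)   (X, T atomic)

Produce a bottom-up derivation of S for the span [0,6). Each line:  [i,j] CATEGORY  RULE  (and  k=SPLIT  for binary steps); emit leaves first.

[0,6] S   >
  [0,2] S/PP   >S
    [0,1] "in" : (S/N)/PP
    [1,2] "plan" : N/PP
  [2,6] PP   <
    [2,5] PP\N   <B
      [2,3] "this" : (S\N)\N
      [3,5] PP\(S\N)   >
        [3,4] "city" : (PP\(S\N))/N
        [4,5] "some" : N
    [5,6] "with" : PP\(PP\N)

[0,1] (S/N)/PP  lex  "in"
[1,2] N/PP  lex  "plan"
[0,2] S/PP  >S  k=1
[2,3] (S\N)\N  lex  "this"
[3,4] (PP\(S\N))/N  lex  "city"
[4,5] N  lex  "some"
[3,5] PP\(S\N)  >  k=4
[2,5] PP\N  <B  k=3
[5,6] PP\(PP\N)  lex  "with"
[2,6] PP  <  k=5
[0,6] S  >  k=2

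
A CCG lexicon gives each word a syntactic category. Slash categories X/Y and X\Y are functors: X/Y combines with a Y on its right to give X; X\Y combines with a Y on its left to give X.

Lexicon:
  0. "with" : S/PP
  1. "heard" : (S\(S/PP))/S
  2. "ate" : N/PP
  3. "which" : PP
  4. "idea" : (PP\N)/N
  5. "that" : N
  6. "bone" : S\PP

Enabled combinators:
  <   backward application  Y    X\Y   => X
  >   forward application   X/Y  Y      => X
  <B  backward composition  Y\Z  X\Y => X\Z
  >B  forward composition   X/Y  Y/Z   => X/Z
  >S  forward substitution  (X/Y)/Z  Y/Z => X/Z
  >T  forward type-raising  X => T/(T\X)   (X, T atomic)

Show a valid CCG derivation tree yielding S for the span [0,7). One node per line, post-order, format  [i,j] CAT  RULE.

[0,1] S/PP  lex  "with"
[1,2] (S\(S/PP))/S  lex  "heard"
[2,3] N/PP  lex  "ate"
[3,4] PP  lex  "which"
[2,4] N  >  k=3
[4,5] (PP\N)/N  lex  "idea"
[5,6] N  lex  "that"
[4,6] PP\N  >  k=5
[2,6] PP  <  k=4
[6,7] S\PP  lex  "bone"
[2,7] S  <  k=6
[1,7] S\(S/PP)  >  k=2
[0,7] S  <  k=1

[0,7] S   <
  [0,1] "with" : S/PP
  [1,7] S\(S/PP)   >
    [1,2] "heard" : (S\(S/PP))/S
    [2,7] S   <
      [2,6] PP   <
        [2,4] N   >
          [2,3] "ate" : N/PP
          [3,4] "which" : PP
        [4,6] PP\N   >
          [4,5] "idea" : (PP\N)/N
          [5,6] "that" : N
      [6,7] "bone" : S\PP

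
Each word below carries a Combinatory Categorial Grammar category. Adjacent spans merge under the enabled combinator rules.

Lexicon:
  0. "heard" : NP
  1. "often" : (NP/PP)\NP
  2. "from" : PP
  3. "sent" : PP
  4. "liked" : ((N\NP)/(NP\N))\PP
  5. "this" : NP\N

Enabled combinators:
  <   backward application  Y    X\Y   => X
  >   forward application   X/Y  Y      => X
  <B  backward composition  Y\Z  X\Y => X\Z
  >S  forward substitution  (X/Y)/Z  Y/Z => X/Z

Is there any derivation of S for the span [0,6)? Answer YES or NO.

NO

NP (NP/PP)\NP PP PP ((N\NP)/(NP\N))\PP NP\N
CKY chart[0,6] = {N}; S ∉ chart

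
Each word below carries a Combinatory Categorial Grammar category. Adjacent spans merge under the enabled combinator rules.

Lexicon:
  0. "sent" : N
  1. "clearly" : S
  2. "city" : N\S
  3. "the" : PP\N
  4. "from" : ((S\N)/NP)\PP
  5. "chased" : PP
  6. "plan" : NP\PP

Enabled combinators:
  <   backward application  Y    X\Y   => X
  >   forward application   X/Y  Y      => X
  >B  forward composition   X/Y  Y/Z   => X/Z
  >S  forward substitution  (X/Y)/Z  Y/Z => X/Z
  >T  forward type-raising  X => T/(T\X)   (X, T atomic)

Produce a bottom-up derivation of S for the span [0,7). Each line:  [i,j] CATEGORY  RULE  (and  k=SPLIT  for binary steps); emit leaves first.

[0,1] N  lex  "sent"
[0,1] S/(S\N)  >T
[1,2] S  lex  "clearly"
[2,3] N\S  lex  "city"
[1,3] N  <  k=2
[3,4] PP\N  lex  "the"
[1,4] PP  <  k=3
[4,5] ((S\N)/NP)\PP  lex  "from"
[1,5] (S\N)/NP  <  k=4
[5,6] PP  lex  "chased"
[6,7] NP\PP  lex  "plan"
[5,7] NP  <  k=6
[1,7] S\N  >  k=5
[0,7] S  >  k=1

[0,7] S   >
  [0,1] S/(S\N)   >T
    [0,1] "sent" : N
  [1,7] S\N   >
    [1,5] (S\N)/NP   <
      [1,4] PP   <
        [1,3] N   <
          [1,2] "clearly" : S
          [2,3] "city" : N\S
        [3,4] "the" : PP\N
      [4,5] "from" : ((S\N)/NP)\PP
    [5,7] NP   <
      [5,6] "chased" : PP
      [6,7] "plan" : NP\PP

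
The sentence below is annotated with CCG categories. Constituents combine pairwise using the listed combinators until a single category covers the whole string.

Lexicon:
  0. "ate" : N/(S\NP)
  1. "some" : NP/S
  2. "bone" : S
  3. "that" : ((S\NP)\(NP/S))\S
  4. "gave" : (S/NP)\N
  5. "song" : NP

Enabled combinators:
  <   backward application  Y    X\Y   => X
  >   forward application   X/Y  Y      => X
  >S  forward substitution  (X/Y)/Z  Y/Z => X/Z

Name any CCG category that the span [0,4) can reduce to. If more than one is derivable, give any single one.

N

[0,6] S   >
  [0,5] S/NP   <
    [0,4] N   >
      [0,1] "ate" : N/(S\NP)
      [1,4] S\NP   <
        [1,2] "some" : NP/S
        [2,4] (S\NP)\(NP/S)   <
          [2,3] "bone" : S
          [3,4] "that" : ((S\NP)\(NP/S))\S
    [4,5] "gave" : (S/NP)\N
  [5,6] "song" : NP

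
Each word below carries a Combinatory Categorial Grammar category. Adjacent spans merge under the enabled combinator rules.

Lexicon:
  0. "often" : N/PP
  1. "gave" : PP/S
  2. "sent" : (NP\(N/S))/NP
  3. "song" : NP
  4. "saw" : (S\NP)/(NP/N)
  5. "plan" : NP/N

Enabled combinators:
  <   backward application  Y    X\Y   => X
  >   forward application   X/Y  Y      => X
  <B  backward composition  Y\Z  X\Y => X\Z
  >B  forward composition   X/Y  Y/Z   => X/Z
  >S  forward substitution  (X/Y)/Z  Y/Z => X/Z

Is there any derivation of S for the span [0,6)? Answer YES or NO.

[0,6] S   <
  [0,4] NP   <
    [0,2] N/S   >B
      [0,1] "often" : N/PP
      [1,2] "gave" : PP/S
    [2,4] NP\(N/S)   >
      [2,3] "sent" : (NP\(N/S))/NP
      [3,4] "song" : NP
  [4,6] S\NP   >
    [4,5] "saw" : (S\NP)/(NP/N)
    [5,6] "plan" : NP/N

YES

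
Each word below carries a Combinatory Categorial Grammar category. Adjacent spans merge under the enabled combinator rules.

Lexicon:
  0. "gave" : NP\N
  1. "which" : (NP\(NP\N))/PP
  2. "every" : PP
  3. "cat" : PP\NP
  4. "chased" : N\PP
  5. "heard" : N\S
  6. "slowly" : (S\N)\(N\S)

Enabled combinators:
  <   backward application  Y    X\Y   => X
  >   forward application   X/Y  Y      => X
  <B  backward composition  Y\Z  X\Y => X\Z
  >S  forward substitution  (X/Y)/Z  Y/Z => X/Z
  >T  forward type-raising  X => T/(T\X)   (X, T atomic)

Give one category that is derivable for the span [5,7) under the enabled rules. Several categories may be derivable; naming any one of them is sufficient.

S\N

[0,7] S   <
  [0,4] PP   <
    [0,3] NP   <
      [0,1] "gave" : NP\N
      [1,3] NP\(NP\N)   >
        [1,2] "which" : (NP\(NP\N))/PP
        [2,3] "every" : PP
    [3,4] "cat" : PP\NP
  [4,7] S\PP   <B
    [4,5] "chased" : N\PP
    [5,7] S\N   <
      [5,6] "heard" : N\S
      [6,7] "slowly" : (S\N)\(N\S)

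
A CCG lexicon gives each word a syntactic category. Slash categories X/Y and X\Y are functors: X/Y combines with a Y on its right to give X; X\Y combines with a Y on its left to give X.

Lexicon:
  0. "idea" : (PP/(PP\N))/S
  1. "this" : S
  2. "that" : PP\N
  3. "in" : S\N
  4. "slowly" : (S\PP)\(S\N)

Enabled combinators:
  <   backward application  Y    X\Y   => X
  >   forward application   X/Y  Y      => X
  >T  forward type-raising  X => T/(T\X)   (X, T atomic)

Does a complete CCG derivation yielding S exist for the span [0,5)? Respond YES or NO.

[0,5] S   <
  [0,3] PP   >
    [0,2] PP/(PP\N)   >
      [0,1] "idea" : (PP/(PP\N))/S
      [1,2] "this" : S
    [2,3] "that" : PP\N
  [3,5] S\PP   <
    [3,4] "in" : S\N
    [4,5] "slowly" : (S\PP)\(S\N)

YES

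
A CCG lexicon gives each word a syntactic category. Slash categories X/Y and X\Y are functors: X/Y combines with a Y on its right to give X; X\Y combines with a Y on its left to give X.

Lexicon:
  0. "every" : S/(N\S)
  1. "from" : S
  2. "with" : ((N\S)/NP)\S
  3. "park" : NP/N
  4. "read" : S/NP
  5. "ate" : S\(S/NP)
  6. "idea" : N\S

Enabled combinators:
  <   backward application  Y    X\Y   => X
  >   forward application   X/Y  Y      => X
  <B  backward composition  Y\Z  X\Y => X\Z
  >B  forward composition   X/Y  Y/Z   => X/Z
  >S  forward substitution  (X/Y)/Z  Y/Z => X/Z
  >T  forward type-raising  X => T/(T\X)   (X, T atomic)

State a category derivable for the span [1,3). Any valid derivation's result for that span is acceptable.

(N\S)/NP

[0,7] S   >
  [0,3] S/NP   >B
    [0,1] "every" : S/(N\S)
    [1,3] (N\S)/NP   <
      [1,2] "from" : S
      [2,3] "with" : ((N\S)/NP)\S
  [3,7] NP   >
    [3,4] "park" : NP/N
    [4,7] N   <
      [4,6] S   <
        [4,5] "read" : S/NP
        [5,6] "ate" : S\(S/NP)
      [6,7] "idea" : N\S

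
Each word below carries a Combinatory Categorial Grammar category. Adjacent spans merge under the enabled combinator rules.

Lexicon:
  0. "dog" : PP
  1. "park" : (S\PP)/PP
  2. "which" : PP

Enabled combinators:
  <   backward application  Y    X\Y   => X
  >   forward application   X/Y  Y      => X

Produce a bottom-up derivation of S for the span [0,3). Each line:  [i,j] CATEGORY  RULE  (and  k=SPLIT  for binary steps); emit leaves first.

[0,1] PP  lex  "dog"
[1,2] (S\PP)/PP  lex  "park"
[2,3] PP  lex  "which"
[1,3] S\PP  >  k=2
[0,3] S  <  k=1

[0,3] S   <
  [0,1] "dog" : PP
  [1,3] S\PP   >
    [1,2] "park" : (S\PP)/PP
    [2,3] "which" : PP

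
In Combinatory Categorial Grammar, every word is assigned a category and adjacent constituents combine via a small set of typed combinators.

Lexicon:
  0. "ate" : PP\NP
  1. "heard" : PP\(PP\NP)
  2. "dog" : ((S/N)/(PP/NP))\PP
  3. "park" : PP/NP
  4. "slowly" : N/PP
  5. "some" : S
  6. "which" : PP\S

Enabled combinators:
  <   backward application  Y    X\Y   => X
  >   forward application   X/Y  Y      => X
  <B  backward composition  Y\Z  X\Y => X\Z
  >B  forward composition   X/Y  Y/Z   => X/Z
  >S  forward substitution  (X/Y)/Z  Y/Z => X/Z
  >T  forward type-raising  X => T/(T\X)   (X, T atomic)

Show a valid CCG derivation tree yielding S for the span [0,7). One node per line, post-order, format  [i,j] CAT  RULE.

[0,7] S   >
  [0,4] S/N   >
    [0,3] (S/N)/(PP/NP)   <
      [0,2] PP   <
        [0,1] "ate" : PP\NP
        [1,2] "heard" : PP\(PP\NP)
      [2,3] "dog" : ((S/N)/(PP/NP))\PP
    [3,4] "park" : PP/NP
  [4,7] N   >
    [4,5] "slowly" : N/PP
    [5,7] PP   >
      [5,6] PP/(PP\S)   >T
        [5,6] "some" : S
      [6,7] "which" : PP\S

[0,1] PP\NP  lex  "ate"
[1,2] PP\(PP\NP)  lex  "heard"
[0,2] PP  <  k=1
[2,3] ((S/N)/(PP/NP))\PP  lex  "dog"
[0,3] (S/N)/(PP/NP)  <  k=2
[3,4] PP/NP  lex  "park"
[0,4] S/N  >  k=3
[4,5] N/PP  lex  "slowly"
[5,6] S  lex  "some"
[5,6] PP/(PP\S)  >T
[6,7] PP\S  lex  "which"
[5,7] PP  >  k=6
[4,7] N  >  k=5
[0,7] S  >  k=4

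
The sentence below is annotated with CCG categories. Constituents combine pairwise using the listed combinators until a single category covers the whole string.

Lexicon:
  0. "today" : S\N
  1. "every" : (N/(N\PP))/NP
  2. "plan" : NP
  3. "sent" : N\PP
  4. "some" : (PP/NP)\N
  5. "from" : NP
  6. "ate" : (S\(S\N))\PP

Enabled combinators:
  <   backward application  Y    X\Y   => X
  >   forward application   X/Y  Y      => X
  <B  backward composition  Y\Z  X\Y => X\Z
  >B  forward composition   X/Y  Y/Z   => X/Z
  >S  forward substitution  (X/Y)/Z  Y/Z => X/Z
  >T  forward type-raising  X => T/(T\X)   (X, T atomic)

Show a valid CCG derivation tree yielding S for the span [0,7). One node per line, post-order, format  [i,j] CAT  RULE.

[0,7] S   <
  [0,1] "today" : S\N
  [1,7] S\(S\N)   <
    [1,6] PP   >
      [1,5] PP/NP   <
        [1,4] N   >
          [1,3] N/(N\PP)   >
            [1,2] "every" : (N/(N\PP))/NP
            [2,3] "plan" : NP
          [3,4] "sent" : N\PP
        [4,5] "some" : (PP/NP)\N
      [5,6] "from" : NP
    [6,7] "ate" : (S\(S\N))\PP

[0,1] S\N  lex  "today"
[1,2] (N/(N\PP))/NP  lex  "every"
[2,3] NP  lex  "plan"
[1,3] N/(N\PP)  >  k=2
[3,4] N\PP  lex  "sent"
[1,4] N  >  k=3
[4,5] (PP/NP)\N  lex  "some"
[1,5] PP/NP  <  k=4
[5,6] NP  lex  "from"
[1,6] PP  >  k=5
[6,7] (S\(S\N))\PP  lex  "ate"
[1,7] S\(S\N)  <  k=6
[0,7] S  <  k=1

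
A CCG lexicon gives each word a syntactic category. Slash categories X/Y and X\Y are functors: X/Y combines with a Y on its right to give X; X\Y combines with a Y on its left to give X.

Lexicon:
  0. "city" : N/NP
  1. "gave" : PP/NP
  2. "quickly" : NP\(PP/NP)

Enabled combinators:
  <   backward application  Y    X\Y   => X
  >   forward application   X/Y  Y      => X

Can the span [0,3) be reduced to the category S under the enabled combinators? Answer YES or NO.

NO

N/NP PP/NP NP\(PP/NP)
CKY chart[0,3] = {N}; S ∉ chart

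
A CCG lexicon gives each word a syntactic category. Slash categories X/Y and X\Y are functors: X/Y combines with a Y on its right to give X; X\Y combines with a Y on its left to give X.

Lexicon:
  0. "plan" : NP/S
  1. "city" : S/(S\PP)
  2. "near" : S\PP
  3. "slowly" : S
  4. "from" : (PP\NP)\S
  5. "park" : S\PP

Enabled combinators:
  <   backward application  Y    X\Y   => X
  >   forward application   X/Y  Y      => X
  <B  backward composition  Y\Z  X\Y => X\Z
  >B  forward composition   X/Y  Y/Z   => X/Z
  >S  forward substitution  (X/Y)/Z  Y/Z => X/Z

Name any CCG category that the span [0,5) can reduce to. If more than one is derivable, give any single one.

[0,6] S   <
  [0,5] PP   <
    [0,3] NP   >
      [0,1] "plan" : NP/S
      [1,3] S   >
        [1,2] "city" : S/(S\PP)
        [2,3] "near" : S\PP
    [3,5] PP\NP   <
      [3,4] "slowly" : S
      [4,5] "from" : (PP\NP)\S
  [5,6] "park" : S\PP

PP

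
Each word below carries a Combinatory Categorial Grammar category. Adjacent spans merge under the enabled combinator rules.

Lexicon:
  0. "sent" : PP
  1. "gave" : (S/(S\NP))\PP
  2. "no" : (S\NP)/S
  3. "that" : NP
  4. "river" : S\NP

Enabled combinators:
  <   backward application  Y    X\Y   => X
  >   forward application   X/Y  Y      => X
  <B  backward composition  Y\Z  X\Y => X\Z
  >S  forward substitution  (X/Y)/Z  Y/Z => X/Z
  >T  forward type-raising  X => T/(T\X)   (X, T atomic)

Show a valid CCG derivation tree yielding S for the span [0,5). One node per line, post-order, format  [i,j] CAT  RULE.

[0,1] PP  lex  "sent"
[1,2] (S/(S\NP))\PP  lex  "gave"
[0,2] S/(S\NP)  <  k=1
[2,3] (S\NP)/S  lex  "no"
[3,4] NP  lex  "that"
[3,4] S/(S\NP)  >T
[4,5] S\NP  lex  "river"
[3,5] S  >  k=4
[2,5] S\NP  >  k=3
[0,5] S  >  k=2

[0,5] S   >
  [0,2] S/(S\NP)   <
    [0,1] "sent" : PP
    [1,2] "gave" : (S/(S\NP))\PP
  [2,5] S\NP   >
    [2,3] "no" : (S\NP)/S
    [3,5] S   >
      [3,4] S/(S\NP)   >T
        [3,4] "that" : NP
      [4,5] "river" : S\NP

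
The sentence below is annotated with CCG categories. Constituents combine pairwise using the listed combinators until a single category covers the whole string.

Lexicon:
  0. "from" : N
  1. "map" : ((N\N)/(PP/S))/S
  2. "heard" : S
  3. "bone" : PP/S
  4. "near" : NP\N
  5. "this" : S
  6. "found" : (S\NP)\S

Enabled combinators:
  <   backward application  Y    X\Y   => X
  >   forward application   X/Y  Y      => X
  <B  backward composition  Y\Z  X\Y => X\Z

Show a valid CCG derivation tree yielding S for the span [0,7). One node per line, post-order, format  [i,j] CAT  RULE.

[0,1] N  lex  "from"
[1,2] ((N\N)/(PP/S))/S  lex  "map"
[2,3] S  lex  "heard"
[1,3] (N\N)/(PP/S)  >  k=2
[3,4] PP/S  lex  "bone"
[1,4] N\N  >  k=3
[4,5] NP\N  lex  "near"
[1,5] NP\N  <B  k=4
[0,5] NP  <  k=1
[5,6] S  lex  "this"
[6,7] (S\NP)\S  lex  "found"
[5,7] S\NP  <  k=6
[0,7] S  <  k=5

[0,7] S   <
  [0,5] NP   <
    [0,1] "from" : N
    [1,5] NP\N   <B
      [1,4] N\N   >
        [1,3] (N\N)/(PP/S)   >
          [1,2] "map" : ((N\N)/(PP/S))/S
          [2,3] "heard" : S
        [3,4] "bone" : PP/S
      [4,5] "near" : NP\N
  [5,7] S\NP   <
    [5,6] "this" : S
    [6,7] "found" : (S\NP)\S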